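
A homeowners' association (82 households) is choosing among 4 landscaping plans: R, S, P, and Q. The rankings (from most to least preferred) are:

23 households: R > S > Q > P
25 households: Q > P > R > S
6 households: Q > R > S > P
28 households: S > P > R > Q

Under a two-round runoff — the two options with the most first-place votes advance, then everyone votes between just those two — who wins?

S

Round 1 first-place votes: R 23, S 28, P 0, Q 31.
Q and S advance.
Runoff: Q is preferred to S by 31 voters; S by 51.
S wins the runoff.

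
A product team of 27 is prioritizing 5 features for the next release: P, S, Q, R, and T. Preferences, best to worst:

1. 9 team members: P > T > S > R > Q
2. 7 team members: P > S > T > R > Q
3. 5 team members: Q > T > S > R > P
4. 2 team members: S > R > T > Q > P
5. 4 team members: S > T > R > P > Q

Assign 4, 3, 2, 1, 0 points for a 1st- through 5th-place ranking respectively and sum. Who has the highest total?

P: 9·4 + 7·4 + 5·0 + 2·0 + 4·1 = 68
S: 9·2 + 7·3 + 5·2 + 2·4 + 4·4 = 73
Q: 9·0 + 7·0 + 5·4 + 2·1 + 4·0 = 22
R: 9·1 + 7·1 + 5·1 + 2·3 + 4·2 = 35
T: 9·3 + 7·2 + 5·3 + 2·2 + 4·3 = 72
S has the highest Borda score (73).

S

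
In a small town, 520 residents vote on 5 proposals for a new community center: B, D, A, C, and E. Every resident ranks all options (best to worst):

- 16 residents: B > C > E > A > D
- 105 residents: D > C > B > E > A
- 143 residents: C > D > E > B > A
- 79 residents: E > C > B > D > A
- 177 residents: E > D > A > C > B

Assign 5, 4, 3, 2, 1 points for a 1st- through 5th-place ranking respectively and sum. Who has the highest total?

D

B: 16·5 + 105·3 + 143·2 + 79·3 + 177·1 = 1095
D: 16·1 + 105·5 + 143·4 + 79·2 + 177·4 = 1979
A: 16·2 + 105·1 + 143·1 + 79·1 + 177·3 = 890
C: 16·4 + 105·4 + 143·5 + 79·4 + 177·2 = 1869
E: 16·3 + 105·2 + 143·3 + 79·5 + 177·5 = 1967
D has the highest Borda score (1979).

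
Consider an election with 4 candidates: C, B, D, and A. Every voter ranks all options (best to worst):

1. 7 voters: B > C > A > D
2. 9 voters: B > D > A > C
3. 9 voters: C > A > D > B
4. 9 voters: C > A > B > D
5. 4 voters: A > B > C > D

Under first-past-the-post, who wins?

C

First-place votes: C 18, B 16, D 0, A 4.
C has the most first-place votes.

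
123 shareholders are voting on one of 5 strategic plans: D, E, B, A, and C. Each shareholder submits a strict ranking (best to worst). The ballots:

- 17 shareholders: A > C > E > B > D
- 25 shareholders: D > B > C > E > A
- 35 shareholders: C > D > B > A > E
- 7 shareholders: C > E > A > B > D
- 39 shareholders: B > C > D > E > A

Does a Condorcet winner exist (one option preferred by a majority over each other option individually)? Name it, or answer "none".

B

B vs D: 63–60 for B.
B vs E: 99–24 for B.
B vs A: 99–24 for B.
B vs C: 64–59 for B.
B beats every other option head-to-head.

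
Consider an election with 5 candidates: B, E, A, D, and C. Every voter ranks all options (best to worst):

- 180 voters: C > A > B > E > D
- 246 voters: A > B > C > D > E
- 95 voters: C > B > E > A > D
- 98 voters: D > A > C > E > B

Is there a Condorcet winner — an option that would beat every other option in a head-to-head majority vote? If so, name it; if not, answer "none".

A

A vs B: 524–95 for A.
A vs E: 524–95 for A.
A vs D: 521–98 for A.
A vs C: 344–275 for A.
A beats every other option head-to-head.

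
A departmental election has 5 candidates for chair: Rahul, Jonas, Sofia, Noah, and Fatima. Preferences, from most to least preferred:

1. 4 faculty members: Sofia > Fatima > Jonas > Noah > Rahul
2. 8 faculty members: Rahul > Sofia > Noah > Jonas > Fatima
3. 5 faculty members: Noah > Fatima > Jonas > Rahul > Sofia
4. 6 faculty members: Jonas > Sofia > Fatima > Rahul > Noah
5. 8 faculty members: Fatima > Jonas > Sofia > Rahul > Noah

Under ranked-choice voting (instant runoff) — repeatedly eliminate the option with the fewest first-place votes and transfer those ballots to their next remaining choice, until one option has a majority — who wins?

Round 1: Rahul 8, Jonas 6, Sofia 4, Noah 5, Fatima 8. Eliminate Sofia.
Round 2: Rahul 8, Jonas 6, Noah 5, Fatima 12. Eliminate Noah.
Round 3: Rahul 8, Jonas 6, Fatima 17. Fatima has a majority.

Fatima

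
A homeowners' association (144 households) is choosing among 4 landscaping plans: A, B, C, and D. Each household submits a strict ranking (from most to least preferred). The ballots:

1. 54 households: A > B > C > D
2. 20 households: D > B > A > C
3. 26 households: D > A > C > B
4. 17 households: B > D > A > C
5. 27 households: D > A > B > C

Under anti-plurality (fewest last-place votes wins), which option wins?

Last-place votes: A 0, B 26, C 64, D 54.
A is ranked last by the fewest voters, so A wins.

A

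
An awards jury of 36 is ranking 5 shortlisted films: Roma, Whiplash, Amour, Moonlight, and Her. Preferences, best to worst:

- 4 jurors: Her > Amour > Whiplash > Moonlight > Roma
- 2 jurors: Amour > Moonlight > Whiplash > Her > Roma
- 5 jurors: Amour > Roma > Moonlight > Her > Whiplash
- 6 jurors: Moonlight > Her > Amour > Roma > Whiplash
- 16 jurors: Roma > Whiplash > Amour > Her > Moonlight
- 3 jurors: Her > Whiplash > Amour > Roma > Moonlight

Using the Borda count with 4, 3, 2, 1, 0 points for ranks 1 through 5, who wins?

Amour

Roma: 4·0 + 2·0 + 5·3 + 6·1 + 16·4 + 3·1 = 88
Whiplash: 4·2 + 2·2 + 5·0 + 6·0 + 16·3 + 3·3 = 69
Amour: 4·3 + 2·4 + 5·4 + 6·2 + 16·2 + 3·2 = 90
Moonlight: 4·1 + 2·3 + 5·2 + 6·4 + 16·0 + 3·0 = 44
Her: 4·4 + 2·1 + 5·1 + 6·3 + 16·1 + 3·4 = 69
Amour has the highest Borda score (90).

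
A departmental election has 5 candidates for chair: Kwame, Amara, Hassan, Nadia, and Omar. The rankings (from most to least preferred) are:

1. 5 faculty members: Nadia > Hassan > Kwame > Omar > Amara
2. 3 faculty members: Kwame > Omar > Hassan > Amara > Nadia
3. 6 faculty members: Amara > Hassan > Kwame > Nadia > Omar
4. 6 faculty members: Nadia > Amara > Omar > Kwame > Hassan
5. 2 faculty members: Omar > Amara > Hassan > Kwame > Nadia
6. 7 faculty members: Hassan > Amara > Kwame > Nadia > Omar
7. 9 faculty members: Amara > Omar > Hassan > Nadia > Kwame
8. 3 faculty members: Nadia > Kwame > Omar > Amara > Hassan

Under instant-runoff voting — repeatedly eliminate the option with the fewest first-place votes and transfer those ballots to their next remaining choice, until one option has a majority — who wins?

Round 1: Kwame 3, Amara 15, Hassan 7, Nadia 14, Omar 2. Eliminate Omar.
Round 2: Kwame 3, Amara 17, Hassan 7, Nadia 14. Eliminate Kwame.
Round 3: Amara 17, Hassan 10, Nadia 14. Eliminate Hassan.
Round 4: Amara 27, Nadia 14. Amara has a majority.

Amara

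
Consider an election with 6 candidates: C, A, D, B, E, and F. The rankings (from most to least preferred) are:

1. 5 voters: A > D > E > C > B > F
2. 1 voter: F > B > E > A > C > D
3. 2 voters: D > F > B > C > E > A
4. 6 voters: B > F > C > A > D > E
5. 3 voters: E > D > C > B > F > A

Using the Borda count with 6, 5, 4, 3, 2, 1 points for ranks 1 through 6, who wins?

B

C: 5·3 + 1·2 + 2·3 + 6·4 + 3·4 = 59
A: 5·6 + 1·3 + 2·1 + 6·3 + 3·1 = 56
D: 5·5 + 1·1 + 2·6 + 6·2 + 3·5 = 65
B: 5·2 + 1·5 + 2·4 + 6·6 + 3·3 = 68
E: 5·4 + 1·4 + 2·2 + 6·1 + 3·6 = 52
F: 5·1 + 1·6 + 2·5 + 6·5 + 3·2 = 57
B has the highest Borda score (68).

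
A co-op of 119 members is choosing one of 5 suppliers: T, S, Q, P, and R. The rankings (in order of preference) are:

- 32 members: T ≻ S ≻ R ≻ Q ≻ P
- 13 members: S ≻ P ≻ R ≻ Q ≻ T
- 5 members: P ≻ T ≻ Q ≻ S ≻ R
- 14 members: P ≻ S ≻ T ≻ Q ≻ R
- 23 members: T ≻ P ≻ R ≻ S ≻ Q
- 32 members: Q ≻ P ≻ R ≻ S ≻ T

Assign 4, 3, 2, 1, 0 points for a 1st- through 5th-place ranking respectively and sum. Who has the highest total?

P

T: 32·4 + 13·0 + 5·3 + 14·2 + 23·4 + 32·0 = 263
S: 32·3 + 13·4 + 5·1 + 14·3 + 23·1 + 32·1 = 250
Q: 32·1 + 13·1 + 5·2 + 14·1 + 23·0 + 32·4 = 197
P: 32·0 + 13·3 + 5·4 + 14·4 + 23·3 + 32·3 = 280
R: 32·2 + 13·2 + 5·0 + 14·0 + 23·2 + 32·2 = 200
P has the highest Borda score (280).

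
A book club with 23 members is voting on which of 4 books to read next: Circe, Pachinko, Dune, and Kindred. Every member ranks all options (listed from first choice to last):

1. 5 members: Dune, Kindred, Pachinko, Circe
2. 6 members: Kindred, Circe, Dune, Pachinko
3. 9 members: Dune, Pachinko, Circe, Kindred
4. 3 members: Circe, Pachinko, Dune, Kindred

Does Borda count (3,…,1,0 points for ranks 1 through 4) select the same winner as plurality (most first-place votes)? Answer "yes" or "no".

yes

Borda — scores: Circe 30, Pachinko 29, Dune 51, Kindred 28. Winner: Dune.
Plurality — first-place votes: Circe 3, Pachinko 0, Dune 14, Kindred 6. Winner: Dune.
The two methods agree.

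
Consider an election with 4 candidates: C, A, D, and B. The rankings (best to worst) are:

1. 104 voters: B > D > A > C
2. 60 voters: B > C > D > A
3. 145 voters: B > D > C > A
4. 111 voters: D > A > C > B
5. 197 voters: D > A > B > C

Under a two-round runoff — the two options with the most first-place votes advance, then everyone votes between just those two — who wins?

B

Round 1 first-place votes: C 0, A 0, D 308, B 309.
B and D advance.
Runoff: B is preferred to D by 309 voters; D by 308.
B wins the runoff.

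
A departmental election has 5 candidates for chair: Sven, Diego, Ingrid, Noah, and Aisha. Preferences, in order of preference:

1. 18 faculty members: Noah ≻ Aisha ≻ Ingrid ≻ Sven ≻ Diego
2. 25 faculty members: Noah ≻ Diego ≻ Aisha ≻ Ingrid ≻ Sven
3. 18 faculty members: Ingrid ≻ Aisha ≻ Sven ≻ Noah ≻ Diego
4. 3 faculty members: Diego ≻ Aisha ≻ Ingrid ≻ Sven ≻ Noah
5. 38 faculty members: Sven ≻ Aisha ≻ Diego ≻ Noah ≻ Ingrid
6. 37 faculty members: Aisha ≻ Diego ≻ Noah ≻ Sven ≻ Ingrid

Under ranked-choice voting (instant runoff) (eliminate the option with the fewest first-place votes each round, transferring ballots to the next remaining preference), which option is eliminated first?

Round 1: Sven 38, Diego 3, Ingrid 18, Noah 43, Aisha 37. Eliminate Diego.

Diego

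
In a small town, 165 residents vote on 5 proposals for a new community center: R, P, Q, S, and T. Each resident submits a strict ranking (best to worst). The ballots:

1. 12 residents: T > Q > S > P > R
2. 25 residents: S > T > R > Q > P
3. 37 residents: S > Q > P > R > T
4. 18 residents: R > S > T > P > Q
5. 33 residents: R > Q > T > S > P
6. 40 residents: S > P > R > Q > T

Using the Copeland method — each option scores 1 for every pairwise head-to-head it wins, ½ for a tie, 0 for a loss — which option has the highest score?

R: beats Q and T; loses to P and S → score 2.
P: beats R; loses to Q, S, and T → score 1.
Q: beats P and T; loses to R and S → score 2.
S: beats R, P, Q, and T → score 4.
T: beats P; loses to R, Q, and S → score 1.
S has the best pairwise record.

S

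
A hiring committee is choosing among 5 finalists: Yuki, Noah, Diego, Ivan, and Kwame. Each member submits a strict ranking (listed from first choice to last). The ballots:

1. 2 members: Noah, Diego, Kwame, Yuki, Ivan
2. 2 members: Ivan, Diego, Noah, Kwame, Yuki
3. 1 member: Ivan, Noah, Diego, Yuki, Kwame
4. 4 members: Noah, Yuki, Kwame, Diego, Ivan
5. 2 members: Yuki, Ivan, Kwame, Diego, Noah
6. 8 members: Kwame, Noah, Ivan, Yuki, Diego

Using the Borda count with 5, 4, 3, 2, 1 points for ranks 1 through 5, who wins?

Noah

Yuki: 2·2 + 2·1 + 1·2 + 4·4 + 2·5 + 8·2 = 50
Noah: 2·5 + 2·3 + 1·4 + 4·5 + 2·1 + 8·4 = 74
Diego: 2·4 + 2·4 + 1·3 + 4·2 + 2·2 + 8·1 = 39
Ivan: 2·1 + 2·5 + 1·5 + 4·1 + 2·4 + 8·3 = 53
Kwame: 2·3 + 2·2 + 1·1 + 4·3 + 2·3 + 8·5 = 69
Noah has the highest Borda score (74).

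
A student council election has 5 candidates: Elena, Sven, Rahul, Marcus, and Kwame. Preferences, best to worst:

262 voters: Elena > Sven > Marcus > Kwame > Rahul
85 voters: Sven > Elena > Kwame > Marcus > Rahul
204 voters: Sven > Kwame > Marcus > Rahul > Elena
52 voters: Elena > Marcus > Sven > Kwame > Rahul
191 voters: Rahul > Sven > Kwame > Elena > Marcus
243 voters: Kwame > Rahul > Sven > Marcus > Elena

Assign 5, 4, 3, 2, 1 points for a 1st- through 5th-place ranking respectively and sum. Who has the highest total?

Elena: 262·5 + 85·4 + 204·1 + 52·5 + 191·2 + 243·1 = 2739
Sven: 262·4 + 85·5 + 204·5 + 52·3 + 191·4 + 243·3 = 4142
Rahul: 262·1 + 85·1 + 204·2 + 52·1 + 191·5 + 243·4 = 2734
Marcus: 262·3 + 85·2 + 204·3 + 52·4 + 191·1 + 243·2 = 2453
Kwame: 262·2 + 85·3 + 204·4 + 52·2 + 191·3 + 243·5 = 3487
Sven has the highest Borda score (4142).

Sven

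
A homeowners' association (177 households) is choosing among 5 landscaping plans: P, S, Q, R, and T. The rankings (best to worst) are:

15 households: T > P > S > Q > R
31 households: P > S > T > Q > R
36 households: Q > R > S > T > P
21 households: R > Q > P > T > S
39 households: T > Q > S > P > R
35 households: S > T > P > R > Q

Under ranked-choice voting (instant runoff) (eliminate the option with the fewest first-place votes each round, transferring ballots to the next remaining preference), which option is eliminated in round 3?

Round 1: P 31, S 35, Q 36, R 21, T 54. Eliminate R.
Round 2: P 31, S 35, Q 57, T 54. Eliminate P.
Round 3: S 66, Q 57, T 54. Eliminate T.

T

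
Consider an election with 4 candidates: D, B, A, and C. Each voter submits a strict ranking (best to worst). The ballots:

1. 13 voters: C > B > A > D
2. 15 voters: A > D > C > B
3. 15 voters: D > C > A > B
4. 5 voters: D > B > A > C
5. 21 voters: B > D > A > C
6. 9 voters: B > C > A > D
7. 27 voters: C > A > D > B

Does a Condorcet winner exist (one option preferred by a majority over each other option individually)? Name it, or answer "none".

Checking pairwise contests:
A beats D 64–41.
D beats B 62–43.
C beats A 64–41.
D beats C 56–49.
Every option loses at least one head-to-head, so there is no Condorcet winner.

none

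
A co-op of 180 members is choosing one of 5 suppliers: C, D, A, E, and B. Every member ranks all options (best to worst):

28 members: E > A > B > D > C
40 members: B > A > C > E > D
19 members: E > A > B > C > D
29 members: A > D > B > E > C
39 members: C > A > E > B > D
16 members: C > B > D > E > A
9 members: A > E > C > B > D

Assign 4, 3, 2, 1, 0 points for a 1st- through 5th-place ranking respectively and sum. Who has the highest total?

A

C: 28·0 + 40·2 + 19·1 + 29·0 + 39·4 + 16·4 + 9·2 = 337
D: 28·1 + 40·0 + 19·0 + 29·3 + 39·0 + 16·2 + 9·0 = 147
A: 28·3 + 40·3 + 19·3 + 29·4 + 39·3 + 16·0 + 9·4 = 530
E: 28·4 + 40·1 + 19·4 + 29·1 + 39·2 + 16·1 + 9·3 = 378
B: 28·2 + 40·4 + 19·2 + 29·2 + 39·1 + 16·3 + 9·1 = 408
A has the highest Borda score (530).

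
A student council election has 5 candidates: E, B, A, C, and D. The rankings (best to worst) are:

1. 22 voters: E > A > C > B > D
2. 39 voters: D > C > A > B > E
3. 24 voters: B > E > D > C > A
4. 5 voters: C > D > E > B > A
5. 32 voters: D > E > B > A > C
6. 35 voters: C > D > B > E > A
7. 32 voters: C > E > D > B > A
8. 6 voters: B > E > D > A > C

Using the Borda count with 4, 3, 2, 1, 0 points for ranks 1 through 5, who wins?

D

E: 22·4 + 39·0 + 24·3 + 5·2 + 32·3 + 35·1 + 32·3 + 6·3 = 415
B: 22·1 + 39·1 + 24·4 + 5·1 + 32·2 + 35·2 + 32·1 + 6·4 = 352
A: 22·3 + 39·2 + 24·0 + 5·0 + 32·1 + 35·0 + 32·0 + 6·1 = 182
C: 22·2 + 39·3 + 24·1 + 5·4 + 32·0 + 35·4 + 32·4 + 6·0 = 473
D: 22·0 + 39·4 + 24·2 + 5·3 + 32·4 + 35·3 + 32·2 + 6·2 = 528
D has the highest Borda score (528).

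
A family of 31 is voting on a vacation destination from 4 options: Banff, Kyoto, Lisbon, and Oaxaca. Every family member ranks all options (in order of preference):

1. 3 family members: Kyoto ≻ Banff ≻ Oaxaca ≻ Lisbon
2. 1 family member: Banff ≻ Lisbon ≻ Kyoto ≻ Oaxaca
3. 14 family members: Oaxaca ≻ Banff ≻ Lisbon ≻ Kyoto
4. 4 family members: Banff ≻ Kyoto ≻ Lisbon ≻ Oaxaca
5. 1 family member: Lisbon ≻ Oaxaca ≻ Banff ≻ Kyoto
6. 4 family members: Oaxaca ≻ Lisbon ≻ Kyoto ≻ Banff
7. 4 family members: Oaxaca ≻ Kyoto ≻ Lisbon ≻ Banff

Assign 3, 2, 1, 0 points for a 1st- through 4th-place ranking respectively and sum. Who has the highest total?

Oaxaca

Banff: 3·2 + 1·3 + 14·2 + 4·3 + 1·1 + 4·0 + 4·0 = 50
Kyoto: 3·3 + 1·1 + 14·0 + 4·2 + 1·0 + 4·1 + 4·2 = 30
Lisbon: 3·0 + 1·2 + 14·1 + 4·1 + 1·3 + 4·2 + 4·1 = 35
Oaxaca: 3·1 + 1·0 + 14·3 + 4·0 + 1·2 + 4·3 + 4·3 = 71
Oaxaca has the highest Borda score (71).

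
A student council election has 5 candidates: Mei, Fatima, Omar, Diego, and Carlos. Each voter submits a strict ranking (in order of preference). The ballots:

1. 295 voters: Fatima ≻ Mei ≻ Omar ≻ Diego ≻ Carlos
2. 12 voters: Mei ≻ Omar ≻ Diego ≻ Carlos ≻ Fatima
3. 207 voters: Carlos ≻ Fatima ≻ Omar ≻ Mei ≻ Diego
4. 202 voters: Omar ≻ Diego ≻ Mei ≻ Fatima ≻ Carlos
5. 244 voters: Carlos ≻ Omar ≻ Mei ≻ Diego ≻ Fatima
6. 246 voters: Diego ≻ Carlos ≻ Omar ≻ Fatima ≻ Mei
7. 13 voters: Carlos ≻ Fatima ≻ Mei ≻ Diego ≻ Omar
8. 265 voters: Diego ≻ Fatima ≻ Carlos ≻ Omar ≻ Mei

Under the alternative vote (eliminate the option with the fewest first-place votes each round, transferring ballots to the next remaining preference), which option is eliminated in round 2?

Omar

Round 1: Mei 12, Fatima 295, Omar 202, Diego 511, Carlos 464. Eliminate Mei.
Round 2: Fatima 295, Omar 214, Diego 511, Carlos 464. Eliminate Omar.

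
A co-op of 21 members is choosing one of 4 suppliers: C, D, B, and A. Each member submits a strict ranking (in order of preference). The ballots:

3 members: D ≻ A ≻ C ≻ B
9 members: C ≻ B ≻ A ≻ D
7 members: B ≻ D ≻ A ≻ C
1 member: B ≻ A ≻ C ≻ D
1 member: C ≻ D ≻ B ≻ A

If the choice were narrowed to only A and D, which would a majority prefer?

Voters preferring A to D: 10; preferring D to A: 11.
D wins the head-to-head.

D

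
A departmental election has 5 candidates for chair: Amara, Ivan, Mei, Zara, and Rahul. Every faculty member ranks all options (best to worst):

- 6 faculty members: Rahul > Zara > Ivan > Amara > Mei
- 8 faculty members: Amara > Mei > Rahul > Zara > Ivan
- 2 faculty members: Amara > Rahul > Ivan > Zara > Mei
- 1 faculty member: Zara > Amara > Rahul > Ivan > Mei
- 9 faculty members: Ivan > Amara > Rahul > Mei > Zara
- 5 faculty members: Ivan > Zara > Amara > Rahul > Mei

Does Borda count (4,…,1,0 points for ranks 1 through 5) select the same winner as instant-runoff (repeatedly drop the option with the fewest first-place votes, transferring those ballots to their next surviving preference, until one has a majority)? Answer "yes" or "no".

Borda — scores: Amara 86, Ivan 73, Mei 33, Zara 47, Rahul 71. Winner: Amara.
Instant-runoff — R1 Amara 10, Ivan 14, Mei 0, Zara 1, Rahul 6 (Mei out); R2 Amara 10, Ivan 14, Zara 1, Rahul 6 (Zara out); R3 Amara 11, Ivan 14, Rahul 6 (Rahul out); R4 Amara 11, Ivan 20 (Ivan winner). Winner: Ivan.
The two methods disagree.

no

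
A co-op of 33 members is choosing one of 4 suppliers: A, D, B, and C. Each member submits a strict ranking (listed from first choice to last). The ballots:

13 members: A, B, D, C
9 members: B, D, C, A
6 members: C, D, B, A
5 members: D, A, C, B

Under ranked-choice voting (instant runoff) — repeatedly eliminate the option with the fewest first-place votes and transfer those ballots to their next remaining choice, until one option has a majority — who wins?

Round 1: A 13, D 5, B 9, C 6. Eliminate D.
Round 2: A 18, B 9, C 6. A has a majority.

A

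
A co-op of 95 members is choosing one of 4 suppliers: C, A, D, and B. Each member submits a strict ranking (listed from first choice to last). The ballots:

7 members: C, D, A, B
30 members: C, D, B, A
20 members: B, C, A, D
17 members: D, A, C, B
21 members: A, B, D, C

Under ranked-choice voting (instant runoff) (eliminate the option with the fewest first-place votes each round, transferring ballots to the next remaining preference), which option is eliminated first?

Round 1: C 37, A 21, D 17, B 20. Eliminate D.

D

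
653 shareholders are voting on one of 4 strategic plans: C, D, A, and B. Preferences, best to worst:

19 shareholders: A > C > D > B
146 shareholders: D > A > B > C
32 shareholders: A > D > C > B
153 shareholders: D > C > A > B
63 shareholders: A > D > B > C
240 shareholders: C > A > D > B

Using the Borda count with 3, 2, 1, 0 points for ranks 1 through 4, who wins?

D

C: 19·2 + 146·0 + 32·1 + 153·2 + 63·0 + 240·3 = 1096
D: 19·1 + 146·3 + 32·2 + 153·3 + 63·2 + 240·1 = 1346
A: 19·3 + 146·2 + 32·3 + 153·1 + 63·3 + 240·2 = 1267
B: 19·0 + 146·1 + 32·0 + 153·0 + 63·1 + 240·0 = 209
D has the highest Borda score (1346).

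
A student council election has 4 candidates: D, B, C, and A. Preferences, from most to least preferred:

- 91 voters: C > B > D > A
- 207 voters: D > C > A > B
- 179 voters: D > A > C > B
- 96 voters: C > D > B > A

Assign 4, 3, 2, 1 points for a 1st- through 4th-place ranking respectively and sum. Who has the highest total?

D

D: 91·2 + 207·4 + 179·4 + 96·3 = 2014
B: 91·3 + 207·1 + 179·1 + 96·2 = 851
C: 91·4 + 207·3 + 179·2 + 96·4 = 1727
A: 91·1 + 207·2 + 179·3 + 96·1 = 1138
D has the highest Borda score (2014).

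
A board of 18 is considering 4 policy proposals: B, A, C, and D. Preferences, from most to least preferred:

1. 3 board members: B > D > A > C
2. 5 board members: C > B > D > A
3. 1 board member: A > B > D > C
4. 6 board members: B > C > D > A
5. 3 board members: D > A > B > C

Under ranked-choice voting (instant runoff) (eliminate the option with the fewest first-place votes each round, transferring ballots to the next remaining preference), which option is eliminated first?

A

Round 1: B 9, A 1, C 5, D 3. Eliminate A.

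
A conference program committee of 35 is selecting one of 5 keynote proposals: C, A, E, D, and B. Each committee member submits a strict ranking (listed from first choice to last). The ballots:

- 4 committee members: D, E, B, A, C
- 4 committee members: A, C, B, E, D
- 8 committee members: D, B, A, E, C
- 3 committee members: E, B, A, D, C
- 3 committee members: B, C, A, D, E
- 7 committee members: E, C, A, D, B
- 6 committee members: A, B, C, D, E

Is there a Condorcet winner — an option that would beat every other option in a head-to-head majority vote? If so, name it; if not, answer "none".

none

Checking pairwise contests:
A beats C 25–10.
B beats A 18–17.
A beats E 21–14.
C beats D 20–15.
D beats B 19–16.
Every option loses at least one head-to-head, so there is no Condorcet winner.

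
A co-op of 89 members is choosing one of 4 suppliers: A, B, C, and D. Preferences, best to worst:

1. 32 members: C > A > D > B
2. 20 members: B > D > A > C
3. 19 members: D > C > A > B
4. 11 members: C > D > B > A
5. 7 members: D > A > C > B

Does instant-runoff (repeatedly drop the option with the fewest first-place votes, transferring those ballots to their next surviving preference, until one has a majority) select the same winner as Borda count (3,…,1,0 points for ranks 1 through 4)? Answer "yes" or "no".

no

Instant-runoff — R1 A 0, B 20, C 43, D 26 (A out); R2 B 20, C 43, D 26 (B out); R3 C 43, D 46 (D winner). Winner: D.
Borda — scores: A 117, B 71, C 174, D 172. Winner: C.
The two methods disagree.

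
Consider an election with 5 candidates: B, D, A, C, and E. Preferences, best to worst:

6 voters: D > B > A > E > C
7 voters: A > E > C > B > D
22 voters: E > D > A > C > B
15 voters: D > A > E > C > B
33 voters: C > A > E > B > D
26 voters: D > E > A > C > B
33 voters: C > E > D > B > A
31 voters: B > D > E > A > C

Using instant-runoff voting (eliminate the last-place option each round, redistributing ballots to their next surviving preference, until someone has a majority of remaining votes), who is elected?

Round 1: B 31, D 47, A 7, C 66, E 22. Eliminate A.
Round 2: B 31, D 47, C 66, E 29. Eliminate E.
Round 3: B 31, D 69, C 73. Eliminate B.
Round 4: D 100, C 73. D has a majority.

D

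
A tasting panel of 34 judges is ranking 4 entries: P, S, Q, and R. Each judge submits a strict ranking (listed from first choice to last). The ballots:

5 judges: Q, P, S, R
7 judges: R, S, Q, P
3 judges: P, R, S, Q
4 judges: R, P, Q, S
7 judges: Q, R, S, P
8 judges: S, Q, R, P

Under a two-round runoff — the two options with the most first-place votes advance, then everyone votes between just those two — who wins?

Q

Round 1 first-place votes: P 3, S 8, Q 12, R 11.
Q and R advance.
Runoff: Q is preferred to R by 20 voters; R by 14.
Q wins the runoff.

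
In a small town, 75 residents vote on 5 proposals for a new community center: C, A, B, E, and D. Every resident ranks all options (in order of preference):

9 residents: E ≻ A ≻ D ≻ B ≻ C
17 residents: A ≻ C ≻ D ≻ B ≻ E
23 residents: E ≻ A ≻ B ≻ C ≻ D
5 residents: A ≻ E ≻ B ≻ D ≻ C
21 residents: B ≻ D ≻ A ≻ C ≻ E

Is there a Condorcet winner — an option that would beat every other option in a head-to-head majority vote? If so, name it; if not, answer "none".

A vs C: 75–0 for A.
A vs B: 54–21 for A.
A vs E: 43–32 for A.
A vs D: 54–21 for A.
A beats every other option head-to-head.

A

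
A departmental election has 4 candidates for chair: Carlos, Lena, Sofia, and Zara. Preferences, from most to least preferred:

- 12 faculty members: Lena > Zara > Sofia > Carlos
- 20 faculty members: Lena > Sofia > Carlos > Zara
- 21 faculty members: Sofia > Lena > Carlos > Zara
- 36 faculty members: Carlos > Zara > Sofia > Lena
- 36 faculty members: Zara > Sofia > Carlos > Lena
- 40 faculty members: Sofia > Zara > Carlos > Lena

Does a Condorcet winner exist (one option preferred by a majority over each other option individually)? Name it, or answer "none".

Zara vs Carlos: 88–77 for Zara.
Zara vs Lena: 112–53 for Zara.
Zara vs Sofia: 84–81 for Zara.
Zara beats every other option head-to-head.

Zara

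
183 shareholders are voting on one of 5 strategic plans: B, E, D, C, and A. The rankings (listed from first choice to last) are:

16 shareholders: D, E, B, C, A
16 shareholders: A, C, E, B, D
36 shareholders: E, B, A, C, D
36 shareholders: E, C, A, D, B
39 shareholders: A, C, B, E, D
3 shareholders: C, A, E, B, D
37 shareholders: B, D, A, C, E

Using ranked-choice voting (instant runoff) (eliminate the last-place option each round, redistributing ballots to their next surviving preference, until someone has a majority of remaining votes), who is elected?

Round 1: B 37, E 72, D 16, C 3, A 55. Eliminate C.
Round 2: B 37, E 72, D 16, A 58. Eliminate D.
Round 3: B 37, E 88, A 58. Eliminate B.
Round 4: E 88, A 95. A has a majority.

A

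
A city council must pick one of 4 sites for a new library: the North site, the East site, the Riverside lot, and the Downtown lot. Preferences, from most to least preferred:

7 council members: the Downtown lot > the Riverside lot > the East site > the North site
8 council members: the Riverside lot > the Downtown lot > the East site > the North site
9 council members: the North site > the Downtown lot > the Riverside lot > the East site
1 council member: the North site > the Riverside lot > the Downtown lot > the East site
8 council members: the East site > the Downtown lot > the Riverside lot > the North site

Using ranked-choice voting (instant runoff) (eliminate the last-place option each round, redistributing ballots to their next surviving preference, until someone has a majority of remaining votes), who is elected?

the Riverside lot

Round 1: the North site 10, the East site 8, the Riverside lot 8, the Downtown lot 7. Eliminate the Downtown lot.
Round 2: the North site 10, the East site 8, the Riverside lot 15. Eliminate the East site.
Round 3: the North site 10, the Riverside lot 23. The Riverside lot has a majority.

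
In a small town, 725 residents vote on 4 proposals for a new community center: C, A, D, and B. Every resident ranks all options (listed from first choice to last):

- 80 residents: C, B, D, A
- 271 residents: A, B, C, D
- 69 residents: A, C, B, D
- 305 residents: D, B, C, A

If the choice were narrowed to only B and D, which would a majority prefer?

B

Voters preferring B to D: 420; preferring D to B: 305.
B wins the head-to-head.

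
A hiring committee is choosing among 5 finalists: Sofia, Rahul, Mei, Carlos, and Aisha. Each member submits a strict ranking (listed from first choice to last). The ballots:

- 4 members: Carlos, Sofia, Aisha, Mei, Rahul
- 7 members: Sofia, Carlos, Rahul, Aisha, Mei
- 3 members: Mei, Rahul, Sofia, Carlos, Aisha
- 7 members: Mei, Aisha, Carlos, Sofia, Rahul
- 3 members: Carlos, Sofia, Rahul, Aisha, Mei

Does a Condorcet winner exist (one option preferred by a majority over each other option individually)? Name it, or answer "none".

Carlos

Carlos vs Sofia: 14–10 for Carlos.
Carlos vs Rahul: 21–3 for Carlos.
Carlos vs Mei: 14–10 for Carlos.
Carlos vs Aisha: 17–7 for Carlos.
Carlos beats every other option head-to-head.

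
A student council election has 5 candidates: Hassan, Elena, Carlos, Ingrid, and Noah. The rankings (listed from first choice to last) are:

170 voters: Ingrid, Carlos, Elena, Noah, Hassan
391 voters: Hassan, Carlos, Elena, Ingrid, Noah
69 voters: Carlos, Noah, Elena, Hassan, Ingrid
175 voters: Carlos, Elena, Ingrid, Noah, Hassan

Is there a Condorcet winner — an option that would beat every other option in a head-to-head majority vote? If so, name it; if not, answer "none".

Carlos vs Hassan: 414–391 for Carlos.
Carlos vs Elena: 805–0 for Carlos.
Carlos vs Ingrid: 635–170 for Carlos.
Carlos vs Noah: 805–0 for Carlos.
Carlos beats every other option head-to-head.

Carlos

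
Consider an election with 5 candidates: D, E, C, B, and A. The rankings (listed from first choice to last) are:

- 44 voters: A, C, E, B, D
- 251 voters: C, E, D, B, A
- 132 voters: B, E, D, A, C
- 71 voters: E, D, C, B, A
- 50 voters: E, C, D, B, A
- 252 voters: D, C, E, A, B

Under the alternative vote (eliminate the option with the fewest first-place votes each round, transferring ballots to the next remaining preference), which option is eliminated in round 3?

B

Round 1: D 252, E 121, C 251, B 132, A 44. Eliminate A.
Round 2: D 252, E 121, C 295, B 132. Eliminate E.
Round 3: D 323, C 345, B 132. Eliminate B.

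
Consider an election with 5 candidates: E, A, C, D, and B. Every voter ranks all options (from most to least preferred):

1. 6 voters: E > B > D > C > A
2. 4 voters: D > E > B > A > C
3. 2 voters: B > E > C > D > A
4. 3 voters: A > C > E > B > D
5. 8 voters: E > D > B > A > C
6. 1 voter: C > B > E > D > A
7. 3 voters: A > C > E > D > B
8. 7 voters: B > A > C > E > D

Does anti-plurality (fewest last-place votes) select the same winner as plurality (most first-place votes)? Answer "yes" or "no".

yes

Anti-plurality — last-place votes: E 0, A 9, C 12, D 10, B 3. Winner: E.
Plurality — first-place votes: E 14, A 6, C 1, D 4, B 9. Winner: E.
The two methods agree.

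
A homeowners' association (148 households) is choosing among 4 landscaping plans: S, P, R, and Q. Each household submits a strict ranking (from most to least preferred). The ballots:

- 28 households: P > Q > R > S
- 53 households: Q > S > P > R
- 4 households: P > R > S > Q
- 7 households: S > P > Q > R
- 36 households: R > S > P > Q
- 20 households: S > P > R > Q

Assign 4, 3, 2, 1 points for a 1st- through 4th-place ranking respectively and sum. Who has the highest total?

S

S: 28·1 + 53·3 + 4·2 + 7·4 + 36·3 + 20·4 = 411
P: 28·4 + 53·2 + 4·4 + 7·3 + 36·2 + 20·3 = 387
R: 28·2 + 53·1 + 4·3 + 7·1 + 36·4 + 20·2 = 312
Q: 28·3 + 53·4 + 4·1 + 7·2 + 36·1 + 20·1 = 370
S has the highest Borda score (411).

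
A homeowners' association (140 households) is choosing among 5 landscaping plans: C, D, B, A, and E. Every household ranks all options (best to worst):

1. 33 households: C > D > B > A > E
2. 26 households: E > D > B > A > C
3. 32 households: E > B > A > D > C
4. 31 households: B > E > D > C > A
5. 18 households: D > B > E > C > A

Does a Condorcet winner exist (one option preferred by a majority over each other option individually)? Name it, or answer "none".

Checking pairwise contests:
D beats C 107–33.
E beats D 89–51.
D beats B 77–63.
C beats A 82–58.
B beats E 82–58.
Every option loses at least one head-to-head, so there is no Condorcet winner.

none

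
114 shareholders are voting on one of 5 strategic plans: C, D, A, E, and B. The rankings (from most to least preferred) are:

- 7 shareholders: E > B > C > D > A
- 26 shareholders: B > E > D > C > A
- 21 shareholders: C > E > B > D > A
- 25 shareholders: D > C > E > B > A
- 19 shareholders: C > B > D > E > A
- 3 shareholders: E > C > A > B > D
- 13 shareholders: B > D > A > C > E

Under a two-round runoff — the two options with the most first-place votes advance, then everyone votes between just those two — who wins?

Round 1 first-place votes: C 40, D 25, A 0, E 10, B 39.
C and B advance.
Runoff: C is preferred to B by 68 voters; B by 46.
C wins the runoff.

C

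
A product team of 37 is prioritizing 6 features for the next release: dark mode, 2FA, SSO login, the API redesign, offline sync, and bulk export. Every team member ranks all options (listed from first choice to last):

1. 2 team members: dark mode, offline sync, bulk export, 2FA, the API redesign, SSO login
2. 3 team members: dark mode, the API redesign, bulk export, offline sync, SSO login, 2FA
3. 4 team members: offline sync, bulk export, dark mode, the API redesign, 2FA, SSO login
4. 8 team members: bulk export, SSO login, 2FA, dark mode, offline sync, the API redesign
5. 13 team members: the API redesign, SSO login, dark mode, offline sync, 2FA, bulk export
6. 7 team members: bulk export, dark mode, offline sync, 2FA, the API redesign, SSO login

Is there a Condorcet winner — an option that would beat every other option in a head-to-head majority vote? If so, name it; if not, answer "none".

none

Checking pairwise contests:
SSO login beats dark mode 21–16.
dark mode beats 2FA 29–8.
the API redesign beats SSO login 29–8.
dark mode beats the API redesign 24–13.
dark mode beats offline sync 33–4.
offline sync beats bulk export 19–18.
Every option loses at least one head-to-head, so there is no Condorcet winner.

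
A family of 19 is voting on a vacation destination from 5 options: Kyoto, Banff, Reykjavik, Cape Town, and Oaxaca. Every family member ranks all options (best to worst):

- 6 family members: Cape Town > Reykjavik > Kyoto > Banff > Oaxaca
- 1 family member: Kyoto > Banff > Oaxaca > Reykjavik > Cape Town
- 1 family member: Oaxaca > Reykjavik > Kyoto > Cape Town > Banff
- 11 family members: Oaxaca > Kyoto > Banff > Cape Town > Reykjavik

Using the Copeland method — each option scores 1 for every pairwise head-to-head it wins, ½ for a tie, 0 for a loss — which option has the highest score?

Kyoto: beats Banff, Reykjavik, and Cape Town; loses to Oaxaca → score 3.
Banff: beats Reykjavik and Cape Town; loses to Kyoto and Oaxaca → score 2.
Reykjavik: loses to Kyoto, Banff, Cape Town, and Oaxaca → score 0.
Cape Town: beats Reykjavik; loses to Kyoto, Banff, and Oaxaca → score 1.
Oaxaca: beats Kyoto, Banff, Reykjavik, and Cape Town → score 4.
Oaxaca has the best pairwise record.

Oaxaca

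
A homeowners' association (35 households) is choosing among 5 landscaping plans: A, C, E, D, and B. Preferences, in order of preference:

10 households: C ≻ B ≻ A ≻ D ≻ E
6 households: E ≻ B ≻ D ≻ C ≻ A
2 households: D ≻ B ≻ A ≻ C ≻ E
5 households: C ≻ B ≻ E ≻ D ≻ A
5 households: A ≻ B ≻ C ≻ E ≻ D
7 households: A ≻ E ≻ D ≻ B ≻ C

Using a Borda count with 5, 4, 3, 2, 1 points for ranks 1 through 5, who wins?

A: 10·3 + 6·1 + 2·3 + 5·1 + 5·5 + 7·5 = 107
C: 10·5 + 6·2 + 2·2 + 5·5 + 5·3 + 7·1 = 113
E: 10·1 + 6·5 + 2·1 + 5·3 + 5·2 + 7·4 = 95
D: 10·2 + 6·3 + 2·5 + 5·2 + 5·1 + 7·3 = 84
B: 10·4 + 6·4 + 2·4 + 5·4 + 5·4 + 7·2 = 126
B has the highest Borda score (126).

B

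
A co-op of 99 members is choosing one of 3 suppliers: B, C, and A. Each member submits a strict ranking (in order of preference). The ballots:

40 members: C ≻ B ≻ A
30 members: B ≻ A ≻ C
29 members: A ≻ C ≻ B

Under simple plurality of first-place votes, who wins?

First-place votes: B 30, C 40, A 29.
C has the most first-place votes.

C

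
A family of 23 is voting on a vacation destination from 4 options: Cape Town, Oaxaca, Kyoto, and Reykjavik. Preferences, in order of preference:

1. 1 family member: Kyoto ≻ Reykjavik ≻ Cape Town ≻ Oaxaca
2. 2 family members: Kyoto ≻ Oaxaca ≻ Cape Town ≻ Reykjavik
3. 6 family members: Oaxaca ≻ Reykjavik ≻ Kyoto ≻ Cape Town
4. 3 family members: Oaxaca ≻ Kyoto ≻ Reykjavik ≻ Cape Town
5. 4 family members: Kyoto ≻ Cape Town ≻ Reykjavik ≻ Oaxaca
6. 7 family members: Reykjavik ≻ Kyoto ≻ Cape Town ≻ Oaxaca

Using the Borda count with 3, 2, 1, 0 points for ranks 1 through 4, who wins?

Kyoto

Cape Town: 1·1 + 2·1 + 6·0 + 3·0 + 4·2 + 7·1 = 18
Oaxaca: 1·0 + 2·2 + 6·3 + 3·3 + 4·0 + 7·0 = 31
Kyoto: 1·3 + 2·3 + 6·1 + 3·2 + 4·3 + 7·2 = 47
Reykjavik: 1·2 + 2·0 + 6·2 + 3·1 + 4·1 + 7·3 = 42
Kyoto has the highest Borda score (47).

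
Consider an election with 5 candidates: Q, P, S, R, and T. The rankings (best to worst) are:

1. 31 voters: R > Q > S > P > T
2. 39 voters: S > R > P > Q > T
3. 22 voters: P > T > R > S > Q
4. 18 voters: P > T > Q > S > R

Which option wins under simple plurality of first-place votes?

First-place votes: Q 0, P 40, S 39, R 31, T 0.
P has the most first-place votes.

P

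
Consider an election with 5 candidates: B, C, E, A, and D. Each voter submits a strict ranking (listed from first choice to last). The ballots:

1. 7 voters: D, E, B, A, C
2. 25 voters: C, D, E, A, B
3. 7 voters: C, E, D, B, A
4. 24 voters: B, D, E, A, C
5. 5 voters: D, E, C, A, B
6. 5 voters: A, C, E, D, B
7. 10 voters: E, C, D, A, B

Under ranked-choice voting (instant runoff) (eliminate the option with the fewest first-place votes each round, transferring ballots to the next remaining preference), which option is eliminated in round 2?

E

Round 1: B 24, C 32, E 10, A 5, D 12. Eliminate A.
Round 2: B 24, C 37, E 10, D 12. Eliminate E.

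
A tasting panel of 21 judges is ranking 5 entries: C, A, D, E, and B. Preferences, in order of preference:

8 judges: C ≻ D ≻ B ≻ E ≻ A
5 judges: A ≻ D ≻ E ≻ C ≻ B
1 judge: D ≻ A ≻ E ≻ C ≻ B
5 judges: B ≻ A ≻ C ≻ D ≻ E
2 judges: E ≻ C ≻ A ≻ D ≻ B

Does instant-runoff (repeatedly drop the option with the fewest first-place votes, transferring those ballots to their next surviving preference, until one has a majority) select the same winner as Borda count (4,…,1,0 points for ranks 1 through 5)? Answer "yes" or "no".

Instant-runoff — R1 C 8, A 5, D 1, E 2, B 5 (D out); R2 C 8, A 6, E 2, B 5 (E out); R3 C 10, A 6, B 5 (B out); R4 C 10, A 11 (A winner). Winner: A.
Borda — scores: C 54, A 42, D 50, E 28, B 36. Winner: C.
The two methods disagree.

no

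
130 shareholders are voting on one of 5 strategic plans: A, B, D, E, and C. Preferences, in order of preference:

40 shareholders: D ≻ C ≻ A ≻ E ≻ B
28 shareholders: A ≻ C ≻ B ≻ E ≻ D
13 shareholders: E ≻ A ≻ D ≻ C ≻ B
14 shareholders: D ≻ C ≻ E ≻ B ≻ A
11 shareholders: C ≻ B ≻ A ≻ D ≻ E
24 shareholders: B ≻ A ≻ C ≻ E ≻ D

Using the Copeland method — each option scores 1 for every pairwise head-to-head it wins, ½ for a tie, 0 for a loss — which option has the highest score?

A: beats B, D, and E; ties C → score 3.5.
B: loses to A, D, E, and C → score 0.
D: beats B and C; ties E; loses to A → score 2.5.
E: beats B; ties D; loses to A and C → score 1.5.
C: beats B and E; ties A; loses to D → score 2.5.
A has the best pairwise record.

A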